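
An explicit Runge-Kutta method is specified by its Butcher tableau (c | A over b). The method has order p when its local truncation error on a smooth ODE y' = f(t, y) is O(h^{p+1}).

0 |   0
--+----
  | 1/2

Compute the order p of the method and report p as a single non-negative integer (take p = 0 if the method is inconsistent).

b = (1/2)
c = (0)
Σ b_i: 1/2·1 = 1/2 ≠ 1 ⇒ order 0.

0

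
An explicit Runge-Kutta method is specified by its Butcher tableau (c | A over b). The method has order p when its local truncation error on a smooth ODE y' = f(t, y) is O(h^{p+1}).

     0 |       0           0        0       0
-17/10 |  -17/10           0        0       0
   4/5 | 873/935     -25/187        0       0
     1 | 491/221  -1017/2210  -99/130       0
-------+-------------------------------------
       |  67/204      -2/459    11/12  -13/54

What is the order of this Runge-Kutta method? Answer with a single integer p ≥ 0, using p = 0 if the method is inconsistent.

b = (67/204, -2/459, 11/12, -13/54)
c = (0, -17/10, 4/5, 1)
Ac = (0, 0, 5/22, 9/52)
Σ b_i: 67/204·1 + (-2/459)·1 + 11/12·1 + (-13/54)·1 = 1 ✓
b·c: (-2/459)·(-17/10) + 11/12·4/5 + (-13/54)·1 = 1/2 ✓
b·c²: (-2/459)·289/100 + 11/12·16/25 + (-13/54)·1 = 1/3 ✓
b·Ac: 11/12·5/22 + (-13/54)·9/52 = 1/6 ✓
b·c³: (-2/459)·(-4913/1000) + 11/12·64/125 + (-13/54)·1 = 1/4 ✓
b·(c∘Ac): 11/12·2/11 + (-13/54)·9/52 = 1/8 ✓
b·Ac²: 11/12·(-17/44) + (-13/54)·(-189/104) = 1/12 ✓
b·A²c: (-13/54)·(-9/52) = 1/24 ✓; 4 stages ⇒ order 4.

4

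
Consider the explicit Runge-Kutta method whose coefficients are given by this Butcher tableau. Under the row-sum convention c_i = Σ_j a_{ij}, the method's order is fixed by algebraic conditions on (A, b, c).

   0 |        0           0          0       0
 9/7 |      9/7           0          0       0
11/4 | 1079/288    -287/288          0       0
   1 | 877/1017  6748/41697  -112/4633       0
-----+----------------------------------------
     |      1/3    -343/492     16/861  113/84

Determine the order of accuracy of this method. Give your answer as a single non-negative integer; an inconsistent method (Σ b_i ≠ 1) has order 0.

b = (1/3, -343/492, 16/861, 113/84)
c = (0, 9/7, 11/4, 1)
Ac = (0, 0, -41/32, 16/113)
Σ b_i: 1/3·1 + (-343/492)·1 + 16/861·1 + 113/84·1 = 1 ✓
b·c: (-343/492)·9/7 + 16/861·11/4 + 113/84·1 = 1/2 ✓
b·c²: (-343/492)·81/49 + 16/861·121/16 + 113/84·1 = 1/3 ✓
b·Ac: 16/861·(-41/32) + 113/84·16/113 = 1/6 ✓
b·c³: (-343/492)·729/343 + 16/861·1331/64 + 113/84·1 = 1/4 ✓
b·(c∘Ac): 16/861·(-451/128) + 113/84·16/113 = 1/8 ✓
b·Ac²: 16/861·(-369/224) + 113/84·67/791 = 1/12 ✓
b·A²c: 113/84·7/226 = 1/24 ✓; 4 stages ⇒ order 4.

4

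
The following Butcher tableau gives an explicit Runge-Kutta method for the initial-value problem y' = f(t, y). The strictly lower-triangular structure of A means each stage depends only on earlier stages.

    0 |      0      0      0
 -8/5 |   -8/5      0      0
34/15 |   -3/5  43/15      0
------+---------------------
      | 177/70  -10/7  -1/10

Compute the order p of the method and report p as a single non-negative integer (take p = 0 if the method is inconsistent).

b = (177/70, -10/7, -1/10)
c = (0, -8/5, 34/15)
Ac = (0, 0, -344/75)
Σ b_i: 177/70·1 + (-10/7)·1 + (-1/10)·1 = 1 ✓
b·c: (-10/7)·(-8/5) + (-1/10)·34/15 = 1081/525 ≠ 1/2 ⇒ order 1.

1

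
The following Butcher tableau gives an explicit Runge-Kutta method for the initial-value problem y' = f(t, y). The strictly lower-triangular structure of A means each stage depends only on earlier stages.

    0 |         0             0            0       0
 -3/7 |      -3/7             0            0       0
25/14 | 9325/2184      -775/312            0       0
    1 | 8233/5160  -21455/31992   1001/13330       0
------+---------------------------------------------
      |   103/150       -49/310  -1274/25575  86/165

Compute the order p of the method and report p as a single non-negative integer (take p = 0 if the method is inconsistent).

4

b = (103/150, -49/310, -1274/25575, 86/165)
c = (0, -3/7, 25/14, 1)
Ac = (0, 0, 775/728, 145/344)
Σ b_i: 103/150·1 + (-49/310)·1 + (-1274/25575)·1 + 86/165·1 = 1 ✓
b·c: (-49/310)·(-3/7) + (-1274/25575)·25/14 + 86/165·1 = 1/2 ✓
b·c²: (-49/310)·9/49 + (-1274/25575)·625/196 + 86/165·1 = 1/3 ✓
b·Ac: (-1274/25575)·775/728 + 86/165·145/344 = 1/6 ✓
b·c³: (-49/310)·(-27/343) + (-1274/25575)·15625/2744 + 86/165·1 = 1/4 ✓
b·(c∘Ac): (-1274/25575)·19375/10192 + 86/165·145/344 = 1/8 ✓
b·Ac²: (-1274/25575)·(-2325/5096) + 86/165·5/43 = 1/12 ✓
b·A²c: 86/165·55/688 = 1/24 ✓; 4 stages ⇒ order 4.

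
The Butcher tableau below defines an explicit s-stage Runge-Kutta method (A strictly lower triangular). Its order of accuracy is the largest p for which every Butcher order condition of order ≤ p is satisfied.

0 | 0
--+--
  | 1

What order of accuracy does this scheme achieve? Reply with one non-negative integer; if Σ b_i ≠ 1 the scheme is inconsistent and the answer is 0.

b = (1)
c = (0)
Σ b_i: 1·1 = 1 ✓; 1 stage ⇒ order 1.

1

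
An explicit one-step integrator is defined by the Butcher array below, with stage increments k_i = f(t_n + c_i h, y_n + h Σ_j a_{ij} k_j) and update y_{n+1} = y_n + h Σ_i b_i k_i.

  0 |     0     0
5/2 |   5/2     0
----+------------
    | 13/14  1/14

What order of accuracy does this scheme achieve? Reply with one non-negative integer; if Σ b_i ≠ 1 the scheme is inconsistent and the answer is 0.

1

b = (13/14, 1/14)
c = (0, 5/2)
Σ b_i: 13/14·1 + 1/14·1 = 1 ✓
b·c: 1/14·5/2 = 5/28 ≠ 1/2 ⇒ order 1.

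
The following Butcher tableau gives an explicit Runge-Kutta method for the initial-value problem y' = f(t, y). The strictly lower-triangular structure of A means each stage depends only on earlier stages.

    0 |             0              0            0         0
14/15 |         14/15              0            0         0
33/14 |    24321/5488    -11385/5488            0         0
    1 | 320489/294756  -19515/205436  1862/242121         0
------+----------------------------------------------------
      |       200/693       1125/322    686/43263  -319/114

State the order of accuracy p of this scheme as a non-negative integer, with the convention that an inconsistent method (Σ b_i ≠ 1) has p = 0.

4

b = (200/693, 1125/322, 686/43263, -319/114)
c = (0, 14/15, 33/14, 1)
Ac = (0, 0, -759/392, -45/638)
Σ b_i: 200/693·1 + 1125/322·1 + 686/43263·1 + (-319/114)·1 = 1 ✓
b·c: 1125/322·14/15 + 686/43263·33/14 + (-319/114)·1 = 1/2 ✓
b·c²: 1125/322·196/225 + 686/43263·1089/196 + (-319/114)·1 = 1/3 ✓
b·Ac: 686/43263·(-759/392) + (-319/114)·(-45/638) = 1/6 ✓
b·c³: 1125/322·2744/3375 + 686/43263·35937/2744 + (-319/114)·1 = 1/4 ✓
b·(c∘Ac): 686/43263·(-25047/5488) + (-319/114)·(-45/638) = 1/8 ✓
b·Ac²: 686/43263·(-253/140) + (-319/114)·(-383/9570) = 1/12 ✓
b·A²c: (-319/114)·(-19/1276) = 1/24 ✓; 4 stages ⇒ order 4.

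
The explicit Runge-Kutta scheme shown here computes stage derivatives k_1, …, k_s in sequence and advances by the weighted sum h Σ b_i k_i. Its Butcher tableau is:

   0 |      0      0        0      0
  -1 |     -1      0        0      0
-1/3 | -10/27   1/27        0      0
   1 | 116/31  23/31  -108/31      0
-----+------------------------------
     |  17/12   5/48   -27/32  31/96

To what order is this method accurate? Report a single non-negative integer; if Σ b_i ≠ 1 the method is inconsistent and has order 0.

4

b = (17/12, 5/48, -27/32, 31/96)
c = (0, -1, -1/3, 1)
Ac = (0, 0, -1/27, 13/31)
Σ b_i: 17/12·1 + 5/48·1 + (-27/32)·1 + 31/96·1 = 1 ✓
b·c: 5/48·(-1) + (-27/32)·(-1/3) + 31/96·1 = 1/2 ✓
b·c²: 5/48·1 + (-27/32)·1/9 + 31/96·1 = 1/3 ✓
b·Ac: (-27/32)·(-1/27) + 31/96·13/31 = 1/6 ✓
b·c³: 5/48·(-1) + (-27/32)·(-1/27) + 31/96·1 = 1/4 ✓
b·(c∘Ac): (-27/32)·1/81 + 31/96·13/31 = 1/8 ✓
b·Ac²: (-27/32)·1/27 + 31/96·11/31 = 1/12 ✓
b·A²c: 31/96·4/31 = 1/24 ✓; 4 stages ⇒ order 4.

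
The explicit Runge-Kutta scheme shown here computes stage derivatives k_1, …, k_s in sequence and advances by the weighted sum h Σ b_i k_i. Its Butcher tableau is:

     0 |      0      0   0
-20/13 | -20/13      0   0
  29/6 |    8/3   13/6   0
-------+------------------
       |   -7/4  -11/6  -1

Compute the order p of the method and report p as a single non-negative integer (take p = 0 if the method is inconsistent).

b = (-7/4, -11/6, -1)
c = (0, -20/13, 29/6)
Ac = (0, 0, -10/3)
Σ b_i: (-7/4)·1 + (-11/6)·1 + (-1)·1 = -55/12 ≠ 1 ⇒ order 0.

0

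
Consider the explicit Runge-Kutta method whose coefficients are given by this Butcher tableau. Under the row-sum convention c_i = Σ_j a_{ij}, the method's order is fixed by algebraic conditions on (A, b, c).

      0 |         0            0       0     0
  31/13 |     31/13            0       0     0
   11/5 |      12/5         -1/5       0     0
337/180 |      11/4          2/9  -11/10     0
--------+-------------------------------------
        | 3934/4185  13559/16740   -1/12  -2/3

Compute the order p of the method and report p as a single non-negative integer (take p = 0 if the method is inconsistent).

b = (3934/4185, 13559/16740, -1/12, -2/3)
c = (0, 31/13, 11/5, 337/180)
Ac = (0, 0, -31/65, -11057/5850)
Σ b_i: 3934/4185·1 + 13559/16740·1 + (-1/12)·1 + (-2/3)·1 = 1 ✓
b·c: 13559/16740·31/13 + (-1/12)·11/5 + (-2/3)·337/180 = 1/2 ✓
b·c²: 13559/16740·961/169 + (-1/12)·121/25 + (-2/3)·113569/32400 = 1178747/631800 ≠ 1/3 ⇒ order 2.
b·Ac: (-1/12)·(-31/65) + (-2/3)·(-11057/5850) = 45623/35100 ≠ 1/6

2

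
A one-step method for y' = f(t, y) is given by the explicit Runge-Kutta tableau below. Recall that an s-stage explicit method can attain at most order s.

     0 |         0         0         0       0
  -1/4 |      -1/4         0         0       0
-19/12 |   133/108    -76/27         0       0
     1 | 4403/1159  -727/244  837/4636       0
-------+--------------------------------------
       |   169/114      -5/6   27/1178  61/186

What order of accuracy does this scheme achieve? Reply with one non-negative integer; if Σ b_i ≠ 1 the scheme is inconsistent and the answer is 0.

b = (169/114, -5/6, 27/1178, 61/186)
c = (0, -1/4, -19/12, 1)
Ac = (0, 0, 19/27, 28/61)
Σ b_i: 169/114·1 + (-5/6)·1 + 27/1178·1 + 61/186·1 = 1 ✓
b·c: (-5/6)·(-1/4) + 27/1178·(-19/12) + 61/186·1 = 1/2 ✓
b·c²: (-5/6)·1/16 + 27/1178·361/144 + 61/186·1 = 1/3 ✓
b·Ac: 27/1178·19/27 + 61/186·28/61 = 1/6 ✓
b·c³: (-5/6)·(-1/64) + 27/1178·(-6859/1728) + 61/186·1 = 1/4 ✓
b·(c∘Ac): 27/1178·(-361/324) + 61/186·28/61 = 1/8 ✓
b·Ac²: 27/1178·(-19/108) + 61/186·65/244 = 1/12 ✓
b·A²c: 61/186·31/244 = 1/24 ✓; 4 stages ⇒ order 4.

4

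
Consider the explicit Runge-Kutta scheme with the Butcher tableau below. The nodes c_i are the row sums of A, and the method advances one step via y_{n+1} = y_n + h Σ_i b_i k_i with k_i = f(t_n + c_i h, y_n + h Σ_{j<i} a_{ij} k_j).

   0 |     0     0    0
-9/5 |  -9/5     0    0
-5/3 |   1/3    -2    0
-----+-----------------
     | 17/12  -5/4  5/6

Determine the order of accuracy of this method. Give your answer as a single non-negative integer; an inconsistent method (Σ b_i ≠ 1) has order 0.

1

b = (17/12, -5/4, 5/6)
c = (0, -9/5, -5/3)
Ac = (0, 0, 18/5)
Σ b_i: 17/12·1 + (-5/4)·1 + 5/6·1 = 1 ✓
b·c: (-5/4)·(-9/5) + 5/6·(-5/3) = 31/36 ≠ 1/2 ⇒ order 1.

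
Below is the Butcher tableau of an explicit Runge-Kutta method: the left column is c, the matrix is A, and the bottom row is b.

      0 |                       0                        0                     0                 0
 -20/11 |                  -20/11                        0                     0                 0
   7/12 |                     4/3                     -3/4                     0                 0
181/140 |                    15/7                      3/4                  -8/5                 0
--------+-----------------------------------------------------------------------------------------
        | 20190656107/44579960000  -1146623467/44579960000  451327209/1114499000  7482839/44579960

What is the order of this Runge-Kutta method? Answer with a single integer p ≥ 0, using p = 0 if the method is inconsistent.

b = (20190656107/44579960000, -1146623467/44579960000, 451327209/1114499000, 7482839/44579960)
c = (0, -20/11, 7/12, 181/140)
Ac = (0, 0, 15/11, -379/165)
Σ b_i: 20190656107/44579960000·1 + (-1146623467/44579960000)·1 + 451327209/1114499000·1 + 7482839/44579960·1 = 1 ✓
b·c: (-1146623467/44579960000)·(-20/11) + 451327209/1114499000·7/12 + 7482839/44579960·181/140 = 1/2 ✓
b·c²: (-1146623467/44579960000)·400/121 + 451327209/1114499000·49/144 + 7482839/44579960·32761/19600 = 1/3 ✓
b·Ac: 451327209/1114499000·15/11 + 7482839/44579960·(-379/165) = 1/6 ✓
b·c³: (-1146623467/44579960000)·(-8000/1331) + 451327209/1114499000·343/1728 + 7482839/44579960·5929741/2744000 = 73861474949707/123575649120000 ≠ 1/4 ⇒ order 3.
b·(c∘Ac): 451327209/1114499000·35/44 + 7482839/44579960·(-68599/23100) = -12970698139/73556934000 ≠ 1/8
b·Ac²: 451327209/1114499000·(-300/121) + 7482839/44579960·21071/10890 = -29978407741/44134160400 ≠ 1/12
b·A²c: 7482839/44579960·(-24/11) = -22448517/61297445 ≠ 1/24

3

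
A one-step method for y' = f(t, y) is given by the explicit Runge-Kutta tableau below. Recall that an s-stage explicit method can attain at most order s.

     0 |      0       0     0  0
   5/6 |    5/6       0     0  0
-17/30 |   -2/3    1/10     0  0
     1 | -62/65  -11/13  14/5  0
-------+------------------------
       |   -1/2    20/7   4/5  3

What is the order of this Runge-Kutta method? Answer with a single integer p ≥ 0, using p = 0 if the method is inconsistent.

0

b = (-1/2, 20/7, 4/5, 3)
c = (0, 5/6, -17/30, 1)
Ac = (0, 0, 1/12, -4469/1950)
Σ b_i: (-1/2)·1 + 20/7·1 + 4/5·1 + 3·1 = 431/70 ≠ 1 ⇒ order 0.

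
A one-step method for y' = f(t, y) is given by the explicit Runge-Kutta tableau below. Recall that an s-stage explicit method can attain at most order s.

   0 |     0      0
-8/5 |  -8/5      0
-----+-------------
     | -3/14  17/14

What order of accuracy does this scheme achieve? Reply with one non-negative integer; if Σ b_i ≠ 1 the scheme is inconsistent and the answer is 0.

1

b = (-3/14, 17/14)
c = (0, -8/5)
Σ b_i: (-3/14)·1 + 17/14·1 = 1 ✓
b·c: 17/14·(-8/5) = -68/35 ≠ 1/2 ⇒ order 1.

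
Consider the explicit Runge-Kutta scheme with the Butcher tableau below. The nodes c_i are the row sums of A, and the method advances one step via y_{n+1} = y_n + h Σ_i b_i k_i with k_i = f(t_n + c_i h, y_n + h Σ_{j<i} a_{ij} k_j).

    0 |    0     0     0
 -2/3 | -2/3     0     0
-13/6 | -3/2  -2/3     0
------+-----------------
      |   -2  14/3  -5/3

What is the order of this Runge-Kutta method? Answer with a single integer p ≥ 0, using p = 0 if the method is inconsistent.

2

b = (-2, 14/3, -5/3)
c = (0, -2/3, -13/6)
Ac = (0, 0, 4/9)
Σ b_i: (-2)·1 + 14/3·1 + (-5/3)·1 = 1 ✓
b·c: 14/3·(-2/3) + (-5/3)·(-13/6) = 1/2 ✓
b·c²: 14/3·4/9 + (-5/3)·169/36 = -23/4 ≠ 1/3 ⇒ order 2.
b·Ac: (-5/3)·4/9 = -20/27 ≠ 1/6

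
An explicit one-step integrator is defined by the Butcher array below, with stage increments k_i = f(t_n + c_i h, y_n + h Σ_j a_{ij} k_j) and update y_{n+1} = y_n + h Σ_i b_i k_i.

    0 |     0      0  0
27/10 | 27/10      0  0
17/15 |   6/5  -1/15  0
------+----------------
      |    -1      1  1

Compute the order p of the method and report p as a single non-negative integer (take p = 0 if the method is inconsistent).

1

b = (-1, 1, 1)
c = (0, 27/10, 17/15)
Ac = (0, 0, -9/50)
Σ b_i: (-1)·1 + 1·1 + 1·1 = 1 ✓
b·c: 1·27/10 + 1·17/15 = 23/6 ≠ 1/2 ⇒ order 1.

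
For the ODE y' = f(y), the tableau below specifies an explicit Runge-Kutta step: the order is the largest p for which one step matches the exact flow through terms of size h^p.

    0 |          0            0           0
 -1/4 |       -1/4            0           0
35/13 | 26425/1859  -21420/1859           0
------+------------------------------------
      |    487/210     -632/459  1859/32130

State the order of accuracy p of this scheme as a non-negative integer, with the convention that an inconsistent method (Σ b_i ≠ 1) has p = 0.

b = (487/210, -632/459, 1859/32130)
c = (0, -1/4, 35/13)
Ac = (0, 0, 5355/1859)
Σ b_i: 487/210·1 + (-632/459)·1 + 1859/32130·1 = 1 ✓
b·c: (-632/459)·(-1/4) + 1859/32130·35/13 = 1/2 ✓
b·c²: (-632/459)·1/16 + 1859/32130·1225/169 = 1/3 ✓
b·Ac: 1859/32130·5355/1859 = 1/6 ✓; 3 stages ⇒ order 3.

3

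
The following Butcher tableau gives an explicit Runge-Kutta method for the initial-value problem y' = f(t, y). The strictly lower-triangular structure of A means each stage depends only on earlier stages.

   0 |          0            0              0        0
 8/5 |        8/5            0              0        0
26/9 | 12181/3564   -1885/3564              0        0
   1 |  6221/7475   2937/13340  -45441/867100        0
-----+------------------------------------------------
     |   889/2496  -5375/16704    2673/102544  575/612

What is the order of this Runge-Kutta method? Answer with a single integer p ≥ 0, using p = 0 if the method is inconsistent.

4

b = (889/2496, -5375/16704, 2673/102544, 575/612)
c = (0, 8/5, 26/9, 1)
Ac = (0, 0, -754/891, 231/1150)
Σ b_i: 889/2496·1 + (-5375/16704)·1 + 2673/102544·1 + 575/612·1 = 1 ✓
b·c: (-5375/16704)·8/5 + 2673/102544·26/9 + 575/612·1 = 1/2 ✓
b·c²: (-5375/16704)·64/25 + 2673/102544·676/81 + 575/612·1 = 1/3 ✓
b·Ac: 2673/102544·(-754/891) + 575/612·231/1150 = 1/6 ✓
b·c³: (-5375/16704)·512/125 + 2673/102544·17576/729 + 575/612·1 = 1/4 ✓
b·(c∘Ac): 2673/102544·(-19604/8019) + 575/612·231/1150 = 1/8 ✓
b·Ac²: 2673/102544·(-6032/4455) + 575/612·363/2875 = 1/12 ✓
b·A²c: 575/612·51/1150 = 1/24 ✓; 4 stages ⇒ order 4.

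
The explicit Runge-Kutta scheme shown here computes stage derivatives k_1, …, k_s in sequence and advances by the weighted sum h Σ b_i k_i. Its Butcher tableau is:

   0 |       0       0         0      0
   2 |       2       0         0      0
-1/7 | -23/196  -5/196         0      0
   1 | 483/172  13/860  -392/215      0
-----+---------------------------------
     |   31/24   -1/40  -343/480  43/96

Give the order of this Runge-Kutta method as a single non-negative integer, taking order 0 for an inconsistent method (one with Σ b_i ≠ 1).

b = (31/24, -1/40, -343/480, 43/96)
c = (0, 2, -1/7, 1)
Ac = (0, 0, -5/98, 25/86)
Σ b_i: 31/24·1 + (-1/40)·1 + (-343/480)·1 + 43/96·1 = 1 ✓
b·c: (-1/40)·2 + (-343/480)·(-1/7) + 43/96·1 = 1/2 ✓
b·c²: (-1/40)·4 + (-343/480)·1/49 + 43/96·1 = 1/3 ✓
b·Ac: (-343/480)·(-5/98) + 43/96·25/86 = 1/6 ✓
b·c³: (-1/40)·8 + (-343/480)·(-1/343) + 43/96·1 = 1/4 ✓
b·(c∘Ac): (-343/480)·5/686 + 43/96·25/86 = 1/8 ✓
b·Ac²: (-343/480)·(-5/49) + 43/96·1/43 = 1/12 ✓
b·A²c: 43/96·4/43 = 1/24 ✓; 4 stages ⇒ order 4.

4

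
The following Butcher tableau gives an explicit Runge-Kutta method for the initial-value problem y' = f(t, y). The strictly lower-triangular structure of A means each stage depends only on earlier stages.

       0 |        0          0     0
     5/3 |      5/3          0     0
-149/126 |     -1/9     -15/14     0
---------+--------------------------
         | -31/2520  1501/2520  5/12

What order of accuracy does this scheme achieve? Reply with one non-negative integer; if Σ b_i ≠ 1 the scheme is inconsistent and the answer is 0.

b = (-31/2520, 1501/2520, 5/12)
c = (0, 5/3, -149/126)
Ac = (0, 0, -25/14)
Σ b_i: (-31/2520)·1 + 1501/2520·1 + 5/12·1 = 1 ✓
b·c: 1501/2520·5/3 + 5/12·(-149/126) = 1/2 ✓
b·c²: 1501/2520·25/9 + 5/12·22201/15876 = 426215/190512 ≠ 1/3 ⇒ order 2.
b·Ac: 5/12·(-25/14) = -125/168 ≠ 1/6

2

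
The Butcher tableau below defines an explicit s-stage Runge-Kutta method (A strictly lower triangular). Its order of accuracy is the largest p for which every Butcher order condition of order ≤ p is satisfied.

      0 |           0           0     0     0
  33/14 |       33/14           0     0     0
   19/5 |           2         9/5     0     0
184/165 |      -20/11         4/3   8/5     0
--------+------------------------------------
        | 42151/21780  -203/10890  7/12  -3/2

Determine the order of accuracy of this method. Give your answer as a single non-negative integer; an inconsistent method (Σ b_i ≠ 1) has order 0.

2

b = (42151/21780, -203/10890, 7/12, -3/2)
c = (0, 33/14, 19/5, 184/165)
Ac = (0, 0, 297/70, 1614/175)
Σ b_i: 42151/21780·1 + (-203/10890)·1 + 7/12·1 + (-3/2)·1 = 1 ✓
b·c: (-203/10890)·33/14 + 7/12·19/5 + (-3/2)·184/165 = 1/2 ✓
b·c²: (-203/10890)·1089/196 + 7/12·361/25 + (-3/2)·33856/27225 = 656027/101640 ≠ 1/3 ⇒ order 2.
b·Ac: 7/12·297/70 + (-3/2)·1614/175 = -15903/1400 ≠ 1/6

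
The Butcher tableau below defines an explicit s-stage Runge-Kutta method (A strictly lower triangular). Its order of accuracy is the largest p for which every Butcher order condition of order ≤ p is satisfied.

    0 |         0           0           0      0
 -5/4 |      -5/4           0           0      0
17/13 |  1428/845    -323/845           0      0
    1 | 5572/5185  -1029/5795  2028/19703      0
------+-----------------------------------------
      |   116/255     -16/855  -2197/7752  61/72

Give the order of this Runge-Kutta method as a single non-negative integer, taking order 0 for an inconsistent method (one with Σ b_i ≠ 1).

b = (116/255, -16/855, -2197/7752, 61/72)
c = (0, -5/4, 17/13, 1)
Ac = (0, 0, 323/676, 87/244)
Σ b_i: 116/255·1 + (-16/855)·1 + (-2197/7752)·1 + 61/72·1 = 1 ✓
b·c: (-16/855)·(-5/4) + (-2197/7752)·17/13 + 61/72·1 = 1/2 ✓
b·c²: (-16/855)·25/16 + (-2197/7752)·289/169 + 61/72·1 = 1/3 ✓
b·Ac: (-2197/7752)·323/676 + 61/72·87/244 = 1/6 ✓
b·c³: (-16/855)·(-125/64) + (-2197/7752)·4913/2197 + 61/72·1 = 1/4 ✓
b·(c∘Ac): (-2197/7752)·5491/8788 + 61/72·87/244 = 1/8 ✓
b·Ac²: (-2197/7752)·(-1615/2704) + 61/72·(-99/976) = 1/12 ✓
b·A²c: 61/72·3/61 = 1/24 ✓; 4 stages ⇒ order 4.

4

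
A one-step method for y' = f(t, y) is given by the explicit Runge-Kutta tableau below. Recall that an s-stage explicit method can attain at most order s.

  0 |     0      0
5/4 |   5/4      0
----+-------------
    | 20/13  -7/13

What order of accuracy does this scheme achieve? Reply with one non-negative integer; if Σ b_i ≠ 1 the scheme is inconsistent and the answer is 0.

b = (20/13, -7/13)
c = (0, 5/4)
Σ b_i: 20/13·1 + (-7/13)·1 = 1 ✓
b·c: (-7/13)·5/4 = -35/52 ≠ 1/2 ⇒ order 1.

1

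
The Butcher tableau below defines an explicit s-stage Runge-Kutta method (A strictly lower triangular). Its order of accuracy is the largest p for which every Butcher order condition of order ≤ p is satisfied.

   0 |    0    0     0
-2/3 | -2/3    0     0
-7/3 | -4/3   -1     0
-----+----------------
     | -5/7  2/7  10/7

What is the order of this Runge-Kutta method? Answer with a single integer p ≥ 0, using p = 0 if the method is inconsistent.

b = (-5/7, 2/7, 10/7)
c = (0, -2/3, -7/3)
Ac = (0, 0, 2/3)
Σ b_i: (-5/7)·1 + 2/7·1 + 10/7·1 = 1 ✓
b·c: 2/7·(-2/3) + 10/7·(-7/3) = -74/21 ≠ 1/2 ⇒ order 1.

1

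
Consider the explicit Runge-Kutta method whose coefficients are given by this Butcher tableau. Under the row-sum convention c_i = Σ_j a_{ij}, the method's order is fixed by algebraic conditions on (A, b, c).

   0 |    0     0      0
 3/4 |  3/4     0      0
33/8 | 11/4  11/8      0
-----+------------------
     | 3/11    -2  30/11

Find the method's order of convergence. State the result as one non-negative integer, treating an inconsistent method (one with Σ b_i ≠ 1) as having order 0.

b = (3/11, -2, 30/11)
c = (0, 3/4, 33/8)
Ac = (0, 0, 33/32)
Σ b_i: 3/11·1 + (-2)·1 + 30/11·1 = 1 ✓
b·c: (-2)·3/4 + 30/11·33/8 = 39/4 ≠ 1/2 ⇒ order 1.

1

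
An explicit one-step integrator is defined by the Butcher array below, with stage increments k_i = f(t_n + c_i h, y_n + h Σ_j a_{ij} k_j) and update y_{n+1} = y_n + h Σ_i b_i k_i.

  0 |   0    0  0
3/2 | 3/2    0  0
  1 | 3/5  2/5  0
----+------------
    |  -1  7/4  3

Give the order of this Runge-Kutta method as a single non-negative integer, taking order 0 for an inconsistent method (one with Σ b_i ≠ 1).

b = (-1, 7/4, 3)
c = (0, 3/2, 1)
Ac = (0, 0, 3/5)
Σ b_i: (-1)·1 + 7/4·1 + 3·1 = 15/4 ≠ 1 ⇒ order 0.

0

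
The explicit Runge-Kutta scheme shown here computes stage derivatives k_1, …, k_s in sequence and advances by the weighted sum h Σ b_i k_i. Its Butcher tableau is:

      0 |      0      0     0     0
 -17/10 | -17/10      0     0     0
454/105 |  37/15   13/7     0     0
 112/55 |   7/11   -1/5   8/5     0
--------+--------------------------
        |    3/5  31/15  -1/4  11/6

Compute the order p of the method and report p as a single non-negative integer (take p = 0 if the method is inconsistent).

0

b = (3/5, 31/15, -1/4, 11/6)
c = (0, -17/10, 454/105, 112/55)
Ac = (0, 0, -221/70, 7621/1050)
Σ b_i: 3/5·1 + 31/15·1 + (-1/4)·1 + 11/6·1 = 17/4 ≠ 1 ⇒ order 0.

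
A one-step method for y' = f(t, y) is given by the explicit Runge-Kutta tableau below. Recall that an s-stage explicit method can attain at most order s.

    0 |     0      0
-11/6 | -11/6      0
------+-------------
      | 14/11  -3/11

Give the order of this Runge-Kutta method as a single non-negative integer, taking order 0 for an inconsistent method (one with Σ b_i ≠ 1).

2

b = (14/11, -3/11)
c = (0, -11/6)
Σ b_i: 14/11·1 + (-3/11)·1 = 1 ✓
b·c: (-3/11)·(-11/6) = 1/2 ✓; 2 stages ⇒ order 2.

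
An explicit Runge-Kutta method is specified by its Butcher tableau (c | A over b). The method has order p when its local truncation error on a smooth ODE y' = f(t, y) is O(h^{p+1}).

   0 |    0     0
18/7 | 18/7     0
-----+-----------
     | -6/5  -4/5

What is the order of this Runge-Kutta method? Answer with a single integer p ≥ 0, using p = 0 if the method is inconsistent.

b = (-6/5, -4/5)
c = (0, 18/7)
Σ b_i: (-6/5)·1 + (-4/5)·1 = -2 ≠ 1 ⇒ order 0.

0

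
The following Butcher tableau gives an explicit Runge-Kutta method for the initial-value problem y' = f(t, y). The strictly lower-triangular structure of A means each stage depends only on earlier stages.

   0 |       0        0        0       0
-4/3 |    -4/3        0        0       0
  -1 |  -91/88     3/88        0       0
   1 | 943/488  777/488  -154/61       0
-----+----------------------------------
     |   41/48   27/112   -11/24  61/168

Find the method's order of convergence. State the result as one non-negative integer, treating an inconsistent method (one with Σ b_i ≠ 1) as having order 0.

b = (41/48, 27/112, -11/24, 61/168)
c = (0, -4/3, -1, 1)
Ac = (0, 0, -1/22, 49/122)
Σ b_i: 41/48·1 + 27/112·1 + (-11/24)·1 + 61/168·1 = 1 ✓
b·c: 27/112·(-4/3) + (-11/24)·(-1) + 61/168·1 = 1/2 ✓
b·c²: 27/112·16/9 + (-11/24)·1 + 61/168·1 = 1/3 ✓
b·Ac: (-11/24)·(-1/22) + 61/168·49/122 = 1/6 ✓
b·c³: 27/112·(-64/27) + (-11/24)·(-1) + 61/168·1 = 1/4 ✓
b·(c∘Ac): (-11/24)·1/22 + 61/168·49/122 = 1/8 ✓
b·Ac²: (-11/24)·2/33 + 61/168·56/183 = 1/12 ✓
b·A²c: 61/168·7/61 = 1/24 ✓; 4 stages ⇒ order 4.

4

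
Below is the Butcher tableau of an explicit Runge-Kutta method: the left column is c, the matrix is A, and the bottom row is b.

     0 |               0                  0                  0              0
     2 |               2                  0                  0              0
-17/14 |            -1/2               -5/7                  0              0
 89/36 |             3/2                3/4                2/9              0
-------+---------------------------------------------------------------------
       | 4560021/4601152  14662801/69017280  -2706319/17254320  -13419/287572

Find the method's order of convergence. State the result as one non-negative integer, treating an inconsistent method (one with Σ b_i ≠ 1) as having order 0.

3

b = (4560021/4601152, 14662801/69017280, -2706319/17254320, -13419/287572)
c = (0, 2, -17/14, 89/36)
Ac = (0, 0, -10/7, 155/126)
Σ b_i: 4560021/4601152·1 + 14662801/69017280·1 + (-2706319/17254320)·1 + (-13419/287572)·1 = 1 ✓
b·c: 14662801/69017280·2 + (-2706319/17254320)·(-17/14) + (-13419/287572)·89/36 = 1/2 ✓
b·c²: 14662801/69017280·4 + (-2706319/17254320)·289/196 + (-13419/287572)·7921/1296 = 1/3 ✓
b·Ac: (-2706319/17254320)·(-10/7) + (-13419/287572)·155/126 = 1/6 ✓
b·c³: 14662801/69017280·8 + (-2706319/17254320)·(-4913/2744) + (-13419/287572)·704969/46656 = 260959639/204615936 ≠ 1/4 ⇒ order 3.
b·(c∘Ac): (-2706319/17254320)·85/49 + (-13419/287572)·13795/4536 = -952433/2300576 ≠ 1/8
b·Ac²: (-2706319/17254320)·(-20/7) + (-13419/287572)·2935/882 = 208069/710472 ≠ 1/12
b·A²c: (-13419/287572)·(-20/63) = 1065/71893 ≠ 1/24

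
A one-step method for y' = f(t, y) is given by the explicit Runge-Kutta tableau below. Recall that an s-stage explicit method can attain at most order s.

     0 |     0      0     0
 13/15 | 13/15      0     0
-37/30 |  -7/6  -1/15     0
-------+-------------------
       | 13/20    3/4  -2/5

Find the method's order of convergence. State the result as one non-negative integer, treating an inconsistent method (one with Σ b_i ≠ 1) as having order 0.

1

b = (13/20, 3/4, -2/5)
c = (0, 13/15, -37/30)
Ac = (0, 0, -13/225)
Σ b_i: 13/20·1 + 3/4·1 + (-2/5)·1 = 1 ✓
b·c: 3/4·13/15 + (-2/5)·(-37/30) = 343/300 ≠ 1/2 ⇒ order 1.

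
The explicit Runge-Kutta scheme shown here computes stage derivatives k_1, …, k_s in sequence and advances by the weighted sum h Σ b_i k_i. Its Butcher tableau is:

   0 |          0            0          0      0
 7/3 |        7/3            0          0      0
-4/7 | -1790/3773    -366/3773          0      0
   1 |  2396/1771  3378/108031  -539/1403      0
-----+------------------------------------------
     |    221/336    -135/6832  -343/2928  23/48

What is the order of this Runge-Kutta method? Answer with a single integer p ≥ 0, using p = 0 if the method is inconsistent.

b = (221/336, -135/6832, -343/2928, 23/48)
c = (0, 7/3, -4/7, 1)
Ac = (0, 0, -122/539, 74/253)
Σ b_i: 221/336·1 + (-135/6832)·1 + (-343/2928)·1 + 23/48·1 = 1 ✓
b·c: (-135/6832)·7/3 + (-343/2928)·(-4/7) + 23/48·1 = 1/2 ✓
b·c²: (-135/6832)·49/9 + (-343/2928)·16/49 + 23/48·1 = 1/3 ✓
b·Ac: (-343/2928)·(-122/539) + 23/48·74/253 = 1/6 ✓
b·c³: (-135/6832)·343/27 + (-343/2928)·(-64/343) + 23/48·1 = 1/4 ✓
b·(c∘Ac): (-343/2928)·488/3773 + 23/48·74/253 = 1/8 ✓
b·Ac²: (-343/2928)·(-122/231) + 23/48·34/759 = 1/12 ✓
b·A²c: 23/48·2/23 = 1/24 ✓; 4 stages ⇒ order 4.

4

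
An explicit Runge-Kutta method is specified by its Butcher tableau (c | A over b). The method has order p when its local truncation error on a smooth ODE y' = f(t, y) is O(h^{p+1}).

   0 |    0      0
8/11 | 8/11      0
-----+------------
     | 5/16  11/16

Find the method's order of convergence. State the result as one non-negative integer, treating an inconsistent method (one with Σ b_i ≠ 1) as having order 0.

b = (5/16, 11/16)
c = (0, 8/11)
Σ b_i: 5/16·1 + 11/16·1 = 1 ✓
b·c: 11/16·8/11 = 1/2 ✓; 2 stages ⇒ order 2.

2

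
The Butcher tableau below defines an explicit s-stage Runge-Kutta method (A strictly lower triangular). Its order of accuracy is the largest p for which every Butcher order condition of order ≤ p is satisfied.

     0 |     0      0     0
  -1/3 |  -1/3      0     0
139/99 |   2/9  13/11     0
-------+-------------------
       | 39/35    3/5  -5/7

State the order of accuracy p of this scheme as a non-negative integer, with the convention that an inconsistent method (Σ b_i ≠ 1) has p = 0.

b = (39/35, 3/5, -5/7)
c = (0, -1/3, 139/99)
Ac = (0, 0, -13/33)
Σ b_i: 39/35·1 + 3/5·1 + (-5/7)·1 = 1 ✓
b·c: 3/5·(-1/3) + (-5/7)·139/99 = -4168/3465 ≠ 1/2 ⇒ order 1.

1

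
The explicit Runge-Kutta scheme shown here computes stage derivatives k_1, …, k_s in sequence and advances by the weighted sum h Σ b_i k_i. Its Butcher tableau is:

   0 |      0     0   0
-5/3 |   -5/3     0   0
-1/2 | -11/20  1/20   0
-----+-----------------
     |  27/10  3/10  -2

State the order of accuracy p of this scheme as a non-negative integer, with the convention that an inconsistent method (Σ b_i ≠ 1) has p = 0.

b = (27/10, 3/10, -2)
c = (0, -5/3, -1/2)
Ac = (0, 0, -1/12)
Σ b_i: 27/10·1 + 3/10·1 + (-2)·1 = 1 ✓
b·c: 3/10·(-5/3) + (-2)·(-1/2) = 1/2 ✓
b·c²: 3/10·25/9 + (-2)·1/4 = 1/3 ✓
b·Ac: (-2)·(-1/12) = 1/6 ✓; 3 stages ⇒ order 3.

3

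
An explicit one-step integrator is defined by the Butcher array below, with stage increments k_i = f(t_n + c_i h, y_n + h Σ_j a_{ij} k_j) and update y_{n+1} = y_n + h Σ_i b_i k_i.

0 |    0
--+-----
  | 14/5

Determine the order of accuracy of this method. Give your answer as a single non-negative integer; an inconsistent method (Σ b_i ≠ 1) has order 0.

b = (14/5)
c = (0)
Σ b_i: 14/5·1 = 14/5 ≠ 1 ⇒ order 0.

0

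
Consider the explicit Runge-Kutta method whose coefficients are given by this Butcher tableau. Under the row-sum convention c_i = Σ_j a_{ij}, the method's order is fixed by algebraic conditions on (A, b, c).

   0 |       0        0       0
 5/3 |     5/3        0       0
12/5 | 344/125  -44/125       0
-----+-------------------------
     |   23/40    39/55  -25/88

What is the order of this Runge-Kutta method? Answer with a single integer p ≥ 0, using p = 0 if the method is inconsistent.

b = (23/40, 39/55, -25/88)
c = (0, 5/3, 12/5)
Ac = (0, 0, -44/75)
Σ b_i: 23/40·1 + 39/55·1 + (-25/88)·1 = 1 ✓
b·c: 39/55·5/3 + (-25/88)·12/5 = 1/2 ✓
b·c²: 39/55·25/9 + (-25/88)·144/25 = 1/3 ✓
b·Ac: (-25/88)·(-44/75) = 1/6 ✓; 3 stages ⇒ order 3.

3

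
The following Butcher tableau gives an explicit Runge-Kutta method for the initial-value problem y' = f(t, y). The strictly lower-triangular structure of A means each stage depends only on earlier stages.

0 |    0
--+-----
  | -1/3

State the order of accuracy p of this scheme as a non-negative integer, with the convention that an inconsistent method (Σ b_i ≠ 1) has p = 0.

0

b = (-1/3)
c = (0)
Σ b_i: (-1/3)·1 = -1/3 ≠ 1 ⇒ order 0.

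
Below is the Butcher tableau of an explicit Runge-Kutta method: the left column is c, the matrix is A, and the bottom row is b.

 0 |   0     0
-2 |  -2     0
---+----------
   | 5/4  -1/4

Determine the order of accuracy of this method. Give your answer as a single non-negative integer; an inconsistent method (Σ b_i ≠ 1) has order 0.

b = (5/4, -1/4)
c = (0, -2)
Σ b_i: 5/4·1 + (-1/4)·1 = 1 ✓
b·c: (-1/4)·(-2) = 1/2 ✓; 2 stages ⇒ order 2.

2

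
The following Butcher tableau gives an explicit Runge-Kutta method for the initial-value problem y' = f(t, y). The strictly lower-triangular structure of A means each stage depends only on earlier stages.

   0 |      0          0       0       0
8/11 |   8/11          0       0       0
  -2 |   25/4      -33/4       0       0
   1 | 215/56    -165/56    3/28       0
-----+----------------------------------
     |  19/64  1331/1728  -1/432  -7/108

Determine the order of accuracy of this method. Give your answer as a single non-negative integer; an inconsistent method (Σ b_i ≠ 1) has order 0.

4

b = (19/64, 1331/1728, -1/432, -7/108)
c = (0, 8/11, -2, 1)
Ac = (0, 0, -6, -33/14)
Σ b_i: 19/64·1 + 1331/1728·1 + (-1/432)·1 + (-7/108)·1 = 1 ✓
b·c: 1331/1728·8/11 + (-1/432)·(-2) + (-7/108)·1 = 1/2 ✓
b·c²: 1331/1728·64/121 + (-1/432)·4 + (-7/108)·1 = 1/3 ✓
b·Ac: (-1/432)·(-6) + (-7/108)·(-33/14) = 1/6 ✓
b·c³: 1331/1728·512/1331 + (-1/432)·(-8) + (-7/108)·1 = 1/4 ✓
b·(c∘Ac): (-1/432)·12 + (-7/108)·(-33/14) = 1/8 ✓
b·Ac²: (-1/432)·(-48/11) + (-7/108)·(-87/77) = 1/12 ✓
b·A²c: (-7/108)·(-9/14) = 1/24 ✓; 4 stages ⇒ order 4.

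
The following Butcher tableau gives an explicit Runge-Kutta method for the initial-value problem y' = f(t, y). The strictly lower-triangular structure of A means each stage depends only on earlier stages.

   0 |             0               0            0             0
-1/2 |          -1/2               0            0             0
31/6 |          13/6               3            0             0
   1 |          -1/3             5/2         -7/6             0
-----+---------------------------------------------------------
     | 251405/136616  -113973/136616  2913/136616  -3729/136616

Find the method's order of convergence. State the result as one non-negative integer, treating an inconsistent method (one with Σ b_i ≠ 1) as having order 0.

3

b = (251405/136616, -113973/136616, 2913/136616, -3729/136616)
c = (0, -1/2, 31/6, 1)
Ac = (0, 0, -3/2, -131/18)
Σ b_i: 251405/136616·1 + (-113973/136616)·1 + 2913/136616·1 + (-3729/136616)·1 = 1 ✓
b·c: (-113973/136616)·(-1/2) + 2913/136616·31/6 + (-3729/136616)·1 = 1/2 ✓
b·c²: (-113973/136616)·1/4 + 2913/136616·961/36 + (-3729/136616)·1 = 1/3 ✓
b·Ac: 2913/136616·(-3/2) + (-3729/136616)·(-131/18) = 1/6 ✓
b·c³: (-113973/136616)·(-1/8) + 2913/136616·29791/216 + (-3729/136616)·1 = 14842165/4918176 ≠ 1/4 ⇒ order 3.
b·(c∘Ac): 2913/136616·(-31/4) + (-3729/136616)·(-131/18) = 54757/1639392 ≠ 1/8
b·Ac²: 2913/136616·3/4 + (-3729/136616)·(-824/27) = 4175579/4918176 ≠ 1/12
b·A²c: (-3729/136616)·7/4 = -26103/546464 ≠ 1/24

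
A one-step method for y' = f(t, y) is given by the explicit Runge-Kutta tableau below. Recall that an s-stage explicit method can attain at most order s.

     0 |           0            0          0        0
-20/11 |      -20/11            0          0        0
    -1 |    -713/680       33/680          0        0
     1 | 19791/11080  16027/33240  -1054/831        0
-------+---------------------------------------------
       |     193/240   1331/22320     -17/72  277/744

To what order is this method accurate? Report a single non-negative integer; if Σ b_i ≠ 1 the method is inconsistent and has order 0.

4

b = (193/240, 1331/22320, -17/72, 277/744)
c = (0, -20/11, -1, 1)
Ac = (0, 0, -3/34, 217/554)
Σ b_i: 193/240·1 + 1331/22320·1 + (-17/72)·1 + 277/744·1 = 1 ✓
b·c: 1331/22320·(-20/11) + (-17/72)·(-1) + 277/744·1 = 1/2 ✓
b·c²: 1331/22320·400/121 + (-17/72)·1 + 277/744·1 = 1/3 ✓
b·Ac: (-17/72)·(-3/34) + 277/744·217/554 = 1/6 ✓
b·c³: 1331/22320·(-8000/1331) + (-17/72)·(-1) + 277/744·1 = 1/4 ✓
b·(c∘Ac): (-17/72)·3/34 + 277/744·217/554 = 1/8 ✓
b·Ac²: (-17/72)·30/187 + 277/744·992/3047 = 1/12 ✓
b·A²c: 277/744·31/277 = 1/24 ✓; 4 stages ⇒ order 4.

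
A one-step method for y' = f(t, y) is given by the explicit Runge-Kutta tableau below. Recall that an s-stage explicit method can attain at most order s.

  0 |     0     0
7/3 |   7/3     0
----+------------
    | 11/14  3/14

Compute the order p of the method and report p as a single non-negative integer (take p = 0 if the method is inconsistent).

b = (11/14, 3/14)
c = (0, 7/3)
Σ b_i: 11/14·1 + 3/14·1 = 1 ✓
b·c: 3/14·7/3 = 1/2 ✓; 2 stages ⇒ order 2.

2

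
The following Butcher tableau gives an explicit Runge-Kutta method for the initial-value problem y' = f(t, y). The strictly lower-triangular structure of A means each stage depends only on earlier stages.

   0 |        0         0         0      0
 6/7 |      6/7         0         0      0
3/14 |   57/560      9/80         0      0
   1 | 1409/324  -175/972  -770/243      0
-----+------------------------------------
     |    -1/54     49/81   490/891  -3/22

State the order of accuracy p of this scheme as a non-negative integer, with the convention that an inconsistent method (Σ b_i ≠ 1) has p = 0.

4

b = (-1/54, 49/81, 490/891, -3/22)
c = (0, 6/7, 3/14, 1)
Ac = (0, 0, 27/280, -5/6)
Σ b_i: (-1/54)·1 + 49/81·1 + 490/891·1 + (-3/22)·1 = 1 ✓
b·c: 49/81·6/7 + 490/891·3/14 + (-3/22)·1 = 1/2 ✓
b·c²: 49/81·36/49 + 490/891·9/196 + (-3/22)·1 = 1/3 ✓
b·Ac: 490/891·27/280 + (-3/22)·(-5/6) = 1/6 ✓
b·c³: 49/81·216/343 + 490/891·27/2744 + (-3/22)·1 = 1/4 ✓
b·(c∘Ac): 490/891·81/3920 + (-3/22)·(-5/6) = 1/8 ✓
b·Ac²: 490/891·81/980 + (-3/22)·(-5/18) = 1/12 ✓
b·A²c: (-3/22)·(-11/36) = 1/24 ✓; 4 stages ⇒ order 4.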